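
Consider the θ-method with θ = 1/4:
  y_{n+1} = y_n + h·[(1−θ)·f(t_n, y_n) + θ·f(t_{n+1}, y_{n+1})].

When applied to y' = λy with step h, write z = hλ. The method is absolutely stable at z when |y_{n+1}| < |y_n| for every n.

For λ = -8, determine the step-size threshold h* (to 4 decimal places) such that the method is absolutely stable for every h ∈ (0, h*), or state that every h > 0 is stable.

Set f=λy, z=hλ:
  y_{n+1} = y_n + z·[3/4·y_n + 1/4·y_{n+1}] ⇒ (1 − 1/4z)y_{n+1} = (1 + 3/4z)y_n
  so R(z) = (1 + 3/4z)/(1 − 1/4z).

Need |R(x)|<1, x<0.
x=-1.29: |R|=0.0246
R=−1: 1+3/4x = −1+1/4x ⇒ -1/2x=2 ⇒ x=2/(-1/2)=-4.0000
Confirm numerically:
  x=-2.809: |R|=0.65017 <1
  x=-2.559: |R|=0.56060 <1
  x=-2.170: |R|=0.40681 <1
  x=-1.735: |R|=0.21011 <1
  x=-4.151: |R|=1.03705 >1
  x=-4.126: |R|=1.03101 >1
  x=-4.114: |R|=1.02810 >1
Interval (-4.0000, 0).

(-4.0000,0); λ=-8 ⇒ h* = (4)/8 = 0.5000.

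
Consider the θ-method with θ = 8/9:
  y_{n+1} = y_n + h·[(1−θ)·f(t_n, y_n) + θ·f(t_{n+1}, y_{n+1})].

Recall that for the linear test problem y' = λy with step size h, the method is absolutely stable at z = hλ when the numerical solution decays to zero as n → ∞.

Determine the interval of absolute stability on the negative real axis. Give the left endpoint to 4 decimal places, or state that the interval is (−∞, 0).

On y'=λy, z=hλ:
  y_{n+1} = y_n + z·[1/9·y_n + 8/9·y_{n+1}] ⇒ (1 − 8/9z)y_{n+1} = (1 + 1/9z)y_n
  so R(z) = (1 + 1/9z)/(1 − 8/9z).

Boundary: |R(x)|=1, x<0.
x=-1.14: |R|=0.4338
x=-2: |R|=0.2800
x=-10: |R|=0.0112
x=-100: |R|=0.1125
θ=8/9≥1/2 ⇒ |1+1/9x|<|1−8/9x| ∀x<0 ⇒ interval (−∞,0).

(−∞, 0) — no finite endpoint.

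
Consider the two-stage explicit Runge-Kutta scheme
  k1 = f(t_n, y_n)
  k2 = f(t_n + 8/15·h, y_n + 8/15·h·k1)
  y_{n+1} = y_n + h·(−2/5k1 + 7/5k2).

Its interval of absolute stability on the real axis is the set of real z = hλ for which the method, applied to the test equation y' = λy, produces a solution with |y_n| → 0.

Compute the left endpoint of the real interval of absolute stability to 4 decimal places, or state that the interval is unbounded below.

With y'=λy (z=hλ):
  k1=λy_n ⇒ h·k1=z·y_n;  k2=λ(1+8/15z)y_n ⇒ h·k2=z(1+8/15z)y_n
  y_{n+1}/y_n = 1 − 2/5z + 7/5z(1+8/15z) = 1 + z + 56/75z²
  R(z) = 1 + z + 56/75z².

Boundary: |R(x)|=1, x<0.
x=-1.43: |R|=1.0969
R=1: x+56/75x²=0 ⇒ x=−75/56=-1.3393; min R=1−1/(4·56/75)=0.6652>−1
Confirm numerically:
  x=-1.123: |R|=0.81864 <1
  x=-0.588: |R|=0.67016 <1
  x=-0.563: |R|=0.67367 <1
  x=-1.832: |R|=1.67398 >1
  x=-1.717: |R|=1.48424 >1
Interval (-1.3393, 0).

left endpoint -1.3393.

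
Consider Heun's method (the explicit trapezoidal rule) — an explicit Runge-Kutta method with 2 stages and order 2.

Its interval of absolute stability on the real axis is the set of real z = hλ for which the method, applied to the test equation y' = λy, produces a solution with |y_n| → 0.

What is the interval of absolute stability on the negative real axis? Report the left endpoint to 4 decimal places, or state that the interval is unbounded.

z∈(-2.0000,0).

With y'=λy (z=hλ):
  order 2, 2-stage ⇒ R(z)=1+z+z^2/2
  (e.g. R(-1.49)=0.62005, |R|=0.62005)

Need |R(x)|<1, x<0.
x=-1.49: |R|=0.6200
|R(-2.16)|=1.1728 |R(-1.51)|=0.6300 |R(-1.04)|=0.5008
Bisect:
  x_lo=-2.8137 |R|=2.1448  x_hi=-0.2726 |R|=0.7646
  mid=-1.54317 |R|=0.64752 →hi
  mid=-2.17846 |R|=1.19438 →lo
  mid=-1.86081 |R|=0.87050 →hi
  mid=-2.01963 |R|=1.01983 →lo
  mid=-1.94022 |R|=0.94201 →hi
  mid=-1.97993 |R|=0.98013 →hi
  mid=-1.99978 |R|=0.99978 →hi
  mid=-2.00971 |R|=1.00975 →lo
  mid=-2.00474 |R|=1.00476 →lo
  mid=-2.00226 |R|=1.00226 →lo
  ...
  [-2.00009,-1.99994] ⇒ x*=-2.0000
So |R|<1 on (-2.0000, 0).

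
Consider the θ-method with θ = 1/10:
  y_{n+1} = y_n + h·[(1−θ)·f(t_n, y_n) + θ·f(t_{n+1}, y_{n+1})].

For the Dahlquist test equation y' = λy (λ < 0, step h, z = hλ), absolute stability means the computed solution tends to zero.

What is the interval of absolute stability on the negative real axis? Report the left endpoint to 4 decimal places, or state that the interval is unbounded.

(-2.5000, 0).

Set f=λy, z=hλ:
  y_{n+1} = y_n + z·[9/10·y_n + 1/10·y_{n+1}] ⇒ (1 − 1/10z)y_{n+1} = (1 + 9/10z)y_n
  Hence R(z) = (1 + 9/10z)/(1 − 1/10z).

Find x<0 with |R(x)|<1.
x=-0.93: |R|=0.1491
R=−1: 1+9/10x = −1+1/10x ⇒ -4/5x=2 ⇒ x=2/(-4/5)=-2.5000
Confirm numerically:
  x=-2.265: |R|=0.84672 <1
  x=-2.191: |R|=0.79723 <1
  x=-1.086: |R|=0.02039 <1
  x=-2.904: |R|=1.25046 >1
  x=-2.760: |R|=1.16301 >1
So |R|<1 on (-2.5000, 0).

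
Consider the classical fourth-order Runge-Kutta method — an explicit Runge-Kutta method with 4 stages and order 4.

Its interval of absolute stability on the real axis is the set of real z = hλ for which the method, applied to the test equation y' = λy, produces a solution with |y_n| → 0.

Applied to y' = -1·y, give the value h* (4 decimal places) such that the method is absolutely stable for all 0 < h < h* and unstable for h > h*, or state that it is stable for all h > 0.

(-2.7853,0); λ=-1 ⇒ h* = 2.7853.

On y'=λy, z=hλ:
  order 4, 4-stage ⇒ R(z)=1+z+z^2/2+z^3/6+z^4/24
  (e.g. R(-0.84)=0.43476, |R|=0.43476)

Boundary: |R(x)|=1, x<0.
x=-0.84: |R|=0.4348
|R(-3.18)|=1.7775 |R(-2.83)|=1.0695 |R(-1.61)|=0.2705
Bisect:
  x_lo=-3.5396 |R|=2.8741  x_hi=-0.0504 |R|=0.9509
  mid=-1.79499 |R|=0.28465 →hi
  mid=-2.66729 |R|=0.83619 →hi
  mid=-3.10345 |R|=1.59564 →lo
  mid=-2.88537 |R|=1.16167 →lo
  mid=-2.77633 |R|=0.98657 →hi
  mid=-2.83085 |R|=1.07089 →lo
  mid=-2.80359 |R|=1.02794 →lo
  mid=-2.78996 |R|=1.00706 →lo
  mid=-2.78315 |R|=0.99677 →hi
  mid=-2.78655 |R|=1.00190 →lo
  ...
  [-2.78549,-2.78528] ⇒ x*=-2.7853
Stable set (-2.7853, 0).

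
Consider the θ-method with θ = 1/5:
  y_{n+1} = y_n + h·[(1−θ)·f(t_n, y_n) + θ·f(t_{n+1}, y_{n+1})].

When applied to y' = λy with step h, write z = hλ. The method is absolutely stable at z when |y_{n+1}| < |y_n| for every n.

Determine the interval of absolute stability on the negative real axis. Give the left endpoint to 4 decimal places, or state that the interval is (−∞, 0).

(-3.3333, 0).

Test eqn y'=λy, z=hλ:
  y_{n+1} = y_n + z·[4/5·y_n + 1/5·y_{n+1}] ⇒ (1 − 1/5z)y_{n+1} = (1 + 4/5z)y_n
  ⇒ R(z) = (1 + 4/5z)/(1 − 1/5z).

Need |R(x)|<1, x<0.
x=-1.13: |R|=0.0783
R=−1: 1+4/5x = −1+1/5x ⇒ -3/5x=2 ⇒ x=2/(-3/5)=-3.3333
Confirm numerically:
  x=-3.194: |R|=0.94899 <1
  x=-2.506: |R|=0.66933 <1
  x=-1.893: |R|=0.37313 <1
  x=-3.859: |R|=1.17801 >1
  x=-3.838: |R|=1.17131 >1
  x=-3.812: |R|=1.16296 >1
Stable set (-3.3333, 0).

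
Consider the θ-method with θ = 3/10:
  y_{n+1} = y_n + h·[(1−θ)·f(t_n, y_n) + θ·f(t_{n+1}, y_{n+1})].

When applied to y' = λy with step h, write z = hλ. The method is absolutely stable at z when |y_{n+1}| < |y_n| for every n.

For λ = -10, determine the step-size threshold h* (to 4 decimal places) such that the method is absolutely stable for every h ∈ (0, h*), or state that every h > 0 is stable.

(-5.0000,0); λ=-10 ⇒ h* = (5)/10 = 0.5000.

Test eqn y'=λy, z=hλ:
  y_{n+1} = y_n + z·[7/10·y_n + 3/10·y_{n+1}] ⇒ (1 − 3/10z)y_{n+1} = (1 + 7/10z)y_n
  Hence R(z) = (1 + 7/10z)/(1 − 3/10z).

Need |R(x)|<1, x<0.
x=-1.75: |R|=0.1475
R=−1: 1+7/10x = −1+3/10x ⇒ -2/5x=2 ⇒ x=2/(-2/5)=-5.0000
Confirm numerically:
  x=-3.836: |R|=0.78352 <1
  x=-3.267: |R|=0.64992 <1
  x=-2.741: |R|=0.50414 <1
  x=-5.158: |R|=1.02481 >1
  x=-5.037: |R|=1.00589 >1
Stable set (-5.0000, 0).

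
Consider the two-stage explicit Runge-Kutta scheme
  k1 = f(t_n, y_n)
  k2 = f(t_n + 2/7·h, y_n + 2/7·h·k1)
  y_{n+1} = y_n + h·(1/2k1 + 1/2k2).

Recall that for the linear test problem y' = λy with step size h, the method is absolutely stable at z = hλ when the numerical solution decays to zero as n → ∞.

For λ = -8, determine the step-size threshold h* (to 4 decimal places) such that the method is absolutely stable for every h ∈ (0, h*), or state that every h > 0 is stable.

Set f=λy, z=hλ:
  k1=λy_n ⇒ h·k1=z·y_n;  k2=λ(1+2/7z)y_n ⇒ h·k2=z(1+2/7z)y_n
  y_{n+1}/y_n = 1 + 1/2z + 1/2z(1+2/7z) = 1 + z + 1/7z²
  Hence R(z) = 1 + z + 1/7z².

Find x<0 with |R(x)|<1.
x=-0.62: |R|=0.4349
R=1: x+1/7x²=0 ⇒ x=−7=-7.0000; min R=1−1/(4·1/7)=-0.7500>−1
Confirm numerically:
  x=-5.173: |R|=0.35015 <1
  x=-4.487: |R|=0.61083 <1
  x=-4.476: |R|=0.61392 <1
  x=-4.252: |R|=0.66921 <1
  x=-7.382: |R|=1.40285 >1
  x=-7.204: |R|=1.20995 >1
So |R|<1 on (-7.0000, 0).

(-7.0000,0); λ=-8 ⇒ h* = (7)/8 = 0.8750.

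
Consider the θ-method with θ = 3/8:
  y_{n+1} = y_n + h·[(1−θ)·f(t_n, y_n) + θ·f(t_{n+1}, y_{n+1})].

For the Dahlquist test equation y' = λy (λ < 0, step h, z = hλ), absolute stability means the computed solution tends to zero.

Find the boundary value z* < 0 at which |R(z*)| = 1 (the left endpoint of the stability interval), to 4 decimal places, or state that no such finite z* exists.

On y'=λy, z=hλ:
  y_{n+1} = y_n + z·[5/8·y_n + 3/8·y_{n+1}] ⇒ (1 − 3/8z)y_{n+1} = (1 + 5/8z)y_n
  ⇒ R(z) = (1 + 5/8z)/(1 − 3/8z).

Solve |R(x)|<1 on ℝ⁻.
x=-1.16: |R|=0.1916
R=−1: 1+5/8x = −1+3/8x ⇒ -1/4x=2 ⇒ x=2/(-1/4)=-8.0000
Confirm numerically:
  x=-7.532: |R|=0.96941 <1
  x=-6.137: |R|=0.85892 <1
  x=-5.278: |R|=0.77159 <1
  x=-8.286: |R|=1.01741 >1
  x=-8.081: |R|=1.00502 >1
  x=-8.059: |R|=1.00367 >1
Stable set (-8.0000, 0).

z* = -8.0000.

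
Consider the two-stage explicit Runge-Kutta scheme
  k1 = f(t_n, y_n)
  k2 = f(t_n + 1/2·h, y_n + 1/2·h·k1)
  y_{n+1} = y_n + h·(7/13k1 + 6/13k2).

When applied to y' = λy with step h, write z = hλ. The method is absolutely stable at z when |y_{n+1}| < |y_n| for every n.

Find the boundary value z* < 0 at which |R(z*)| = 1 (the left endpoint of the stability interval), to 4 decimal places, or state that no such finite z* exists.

Test eqn y'=λy, z=hλ:
  k1=λy_n ⇒ h·k1=z·y_n;  k2=λ(1+1/2z)y_n ⇒ h·k2=z(1+1/2z)y_n
  y_{n+1}/y_n = 1 + 7/13z + 6/13z(1+1/2z) = 1 + z + 3/13z²
  so R(z) = 1 + z + 3/13z².

Solve |R(x)|<1 on ℝ⁻.
x=-0.47: |R|=0.5810
R=1: x+3/13x²=0 ⇒ x=−13/3=-4.3333; min R=1−1/(4·3/13)=-0.0833>−1
Confirm numerically:
  x=-3.140: |R|=0.13529 <1
  x=-3.058: |R|=0.10001 <1
  x=-3.057: |R|=0.09960 <1
  x=-2.964: |R|=0.06338 <1
  x=-4.764: |R|=1.47347 >1
  x=-4.506: |R|=1.17955 >1
Interval (-4.3333, 0).

left endpoint -4.3333.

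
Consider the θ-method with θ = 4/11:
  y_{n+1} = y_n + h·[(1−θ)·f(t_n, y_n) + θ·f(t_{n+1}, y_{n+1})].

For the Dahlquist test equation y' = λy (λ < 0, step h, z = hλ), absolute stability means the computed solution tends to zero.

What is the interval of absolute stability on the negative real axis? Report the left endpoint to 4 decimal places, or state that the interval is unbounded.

With y'=λy (z=hλ):
  y_{n+1} = y_n + z·[7/11·y_n + 4/11·y_{n+1}] ⇒ (1 − 4/11z)y_{n+1} = (1 + 7/11z)y_n
  ⇒ R(z) = (1 + 7/11z)/(1 − 4/11z).

Need |R(x)|<1, x<0.
x=-1.51: |R|=0.0252
R=−1: 1+7/11x = −1+4/11x ⇒ -3/11x=2 ⇒ x=2/(-3/11)=-7.3333
Confirm numerically:
  x=-7.132: |R|=0.98472 <1
  x=-4.226: |R|=0.66593 <1
  x=-3.798: |R|=0.59507 <1
  x=-7.900: |R|=1.03991 >1
  x=-7.874: |R|=1.03817 >1
  x=-7.689: |R|=1.02555 >1
Interval (-7.3333, 0).

z∈(-7.3333,0).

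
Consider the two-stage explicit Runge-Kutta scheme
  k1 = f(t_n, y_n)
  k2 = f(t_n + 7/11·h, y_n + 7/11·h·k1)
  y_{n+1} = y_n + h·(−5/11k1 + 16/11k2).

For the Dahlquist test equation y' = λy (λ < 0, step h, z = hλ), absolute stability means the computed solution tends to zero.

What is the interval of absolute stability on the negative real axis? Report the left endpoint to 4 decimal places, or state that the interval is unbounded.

Test eqn y'=λy, z=hλ:
  k1=λy_n ⇒ h·k1=z·y_n;  k2=λ(1+7/11z)y_n ⇒ h·k2=z(1+7/11z)y_n
  y_{n+1}/y_n = 1 − 5/11z + 16/11z(1+7/11z) = 1 + z + 112/121z²
  R(z) = 1 + z + 112/121z².

Boundary: |R(x)|=1, x<0.
x=-1.22: |R|=1.1577
R=1: x+112/121x²=0 ⇒ x=−121/112=-1.0804; min R=1−1/(4·112/121)=0.7299>−1
Confirm numerically:
  x=-0.800: |R|=0.79240 <1
  x=-0.648: |R|=0.74067 <1
  x=-0.639: |R|=0.73895 <1
  x=-1.382: |R|=1.38586 >1
  x=-1.257: |R|=1.20552 >1
Interval (-1.0804, 0).

z∈(-1.0804,0).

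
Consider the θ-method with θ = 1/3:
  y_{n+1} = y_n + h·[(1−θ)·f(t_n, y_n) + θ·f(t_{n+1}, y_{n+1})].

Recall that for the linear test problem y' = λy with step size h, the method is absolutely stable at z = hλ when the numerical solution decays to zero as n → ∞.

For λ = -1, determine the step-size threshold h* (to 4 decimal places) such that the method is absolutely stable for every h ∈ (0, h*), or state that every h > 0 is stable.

With y'=λy (z=hλ):
  y_{n+1} = y_n + z·[2/3·y_n + 1/3·y_{n+1}] ⇒ (1 − 1/3z)y_{n+1} = (1 + 2/3z)y_n
  so R(z) = (1 + 2/3z)/(1 − 1/3z).

Solve |R(x)|<1 on ℝ⁻.
x=-0.33: |R|=0.7027
R=−1: 1+2/3x = −1+1/3x ⇒ -1/3x=2 ⇒ x=2/(-1/3)=-6.0000
Confirm numerically:
  x=-5.840: |R|=0.98190 <1
  x=-4.134: |R|=0.73844 <1
  x=-2.906: |R|=0.47613 <1
  x=-6.396: |R|=1.04215 >1
  x=-6.361: |R|=1.03856 >1
  x=-6.148: |R|=1.01618 >1
Interval (-6.0000, 0).

(-6.0000,0); λ=-1 ⇒ h* = (6)/1 = 6.0000.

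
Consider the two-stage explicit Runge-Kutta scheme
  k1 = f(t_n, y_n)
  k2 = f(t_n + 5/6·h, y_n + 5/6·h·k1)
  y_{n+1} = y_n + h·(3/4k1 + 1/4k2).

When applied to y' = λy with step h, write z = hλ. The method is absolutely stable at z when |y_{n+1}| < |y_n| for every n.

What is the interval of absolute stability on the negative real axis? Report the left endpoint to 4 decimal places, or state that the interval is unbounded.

Test eqn y'=λy, z=hλ:
  k1=λy_n ⇒ h·k1=z·y_n;  k2=λ(1+5/6z)y_n ⇒ h·k2=z(1+5/6z)y_n
  y_{n+1}/y_n = 1 + 3/4z + 1/4z(1+5/6z) = 1 + z + 5/24z²
  R(z) = 1 + z + 5/24z².

Boundary: |R(x)|=1, x<0.
x=-0.34: |R|=0.6841
R=1: x+5/24x²=0 ⇒ x=−24/5=-4.8000; min R=1−1/(4·5/24)=-0.2000>−1
Confirm numerically:
  x=-4.280: |R|=0.53633 <1
  x=-3.477: |R|=0.04165 <1
  x=-2.463: |R|=0.19917 <1
  x=-2.427: |R|=0.19985 <1
  x=-5.377: |R|=1.64636 >1
  x=-4.985: |R|=1.19213 >1
Interval (-4.8000, 0).

(-4.8000, 0).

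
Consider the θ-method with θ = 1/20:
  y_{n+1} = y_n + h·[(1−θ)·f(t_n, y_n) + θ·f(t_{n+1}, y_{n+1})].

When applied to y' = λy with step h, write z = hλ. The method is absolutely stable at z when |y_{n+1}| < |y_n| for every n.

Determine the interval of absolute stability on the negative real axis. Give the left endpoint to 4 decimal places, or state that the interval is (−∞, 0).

Test eqn y'=λy, z=hλ:
  y_{n+1} = y_n + z·[19/20·y_n + 1/20·y_{n+1}] ⇒ (1 − 1/20z)y_{n+1} = (1 + 19/20z)y_n
  Hence R(z) = (1 + 19/20z)/(1 − 1/20z).

Boundary: |R(x)|=1, x<0.
x=-0.52: |R|=0.4932
R=−1: 1+19/20x = −1+1/20x ⇒ -9/10x=2 ⇒ x=2/(-9/10)=-2.2222
Confirm numerically:
  x=-1.973: |R|=0.79584 <1
  x=-1.504: |R|=0.39881 <1
  x=-1.208: |R|=0.13919 <1
  x=-1.031: |R|=0.01954 <1
  x=-2.550: |R|=1.26164 >1
  x=-2.498: |R|=1.22064 >1
Interval (-2.2222, 0).

(-2.2222, 0).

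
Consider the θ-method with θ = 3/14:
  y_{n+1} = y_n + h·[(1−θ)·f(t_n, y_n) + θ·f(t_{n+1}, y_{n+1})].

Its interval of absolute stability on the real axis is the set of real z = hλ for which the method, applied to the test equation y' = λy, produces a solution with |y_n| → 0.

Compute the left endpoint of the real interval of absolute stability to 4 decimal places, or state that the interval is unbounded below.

On y'=λy, z=hλ:
  y_{n+1} = y_n + z·[11/14·y_n + 3/14·y_{n+1}] ⇒ (1 − 3/14z)y_{n+1} = (1 + 11/14z)y_n
  so R(z) = (1 + 11/14z)/(1 − 3/14z).

Solve |R(x)|<1 on ℝ⁻.
x=-1.14: |R|=0.0838
R=−1: 1+11/14x = −1+3/14x ⇒ -4/7x=2 ⇒ x=2/(-4/7)=-3.5000
Confirm numerically:
  x=-3.459: |R|=0.98654 <1
  x=-1.544: |R|=0.16015 <1
  x=-1.415: |R|=0.08578 <1
  x=-4.051: |R|=1.16855 >1
  x=-3.558: |R|=1.01881 >1
Stable set (-3.5000, 0).

left endpoint -3.5000.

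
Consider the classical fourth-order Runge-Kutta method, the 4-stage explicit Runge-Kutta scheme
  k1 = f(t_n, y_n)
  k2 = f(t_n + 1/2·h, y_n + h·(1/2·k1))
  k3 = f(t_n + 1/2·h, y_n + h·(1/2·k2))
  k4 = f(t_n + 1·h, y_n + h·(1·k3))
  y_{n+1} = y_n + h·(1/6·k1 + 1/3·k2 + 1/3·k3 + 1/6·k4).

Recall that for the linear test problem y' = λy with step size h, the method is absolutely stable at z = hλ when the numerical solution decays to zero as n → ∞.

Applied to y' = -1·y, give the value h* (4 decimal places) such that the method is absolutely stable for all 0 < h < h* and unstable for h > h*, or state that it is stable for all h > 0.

(-2.7853,0); λ=-1 ⇒ h* = 2.7853.

On y'=λy, z=hλ:
  order 4, 4-stage ⇒ R(z)=1+z+z^2/2+z^3/6+z^4/24
  (e.g. R(-1.59)=0.27041, |R|=0.27041)

Need |R(x)|<1, x<0.
x=-1.59: |R|=0.2704
|R(-2.34)|=0.5116 |R(-1.25)|=0.3075 |R(-1.19)|=0.3207
Bisect:
  x_lo=-3.3816 |R|=2.3396  x_hi=-0.1738 |R|=0.8405
  mid=-1.77770 |R|=0.28221 →hi
  mid=-2.57964 |R|=0.73170 →hi
  mid=-2.98061 |R|=1.33669 →lo
  mid=-2.78013 |R|=0.99224 →hi
  mid=-2.88037 |R|=1.15306 →lo
  mid=-2.83025 |R|=1.06992 →lo
  mid=-2.80519 |R|=1.03041 →lo
  ...
  [-2.78541,-2.78522] ⇒ x*=-2.7853
Interval (-2.7853, 0).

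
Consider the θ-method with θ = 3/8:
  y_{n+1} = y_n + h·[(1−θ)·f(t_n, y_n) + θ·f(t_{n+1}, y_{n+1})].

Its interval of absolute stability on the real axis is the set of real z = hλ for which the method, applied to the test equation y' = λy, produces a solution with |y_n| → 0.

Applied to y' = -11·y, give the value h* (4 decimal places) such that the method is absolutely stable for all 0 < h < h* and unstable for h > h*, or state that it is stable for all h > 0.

(-8.0000,0); λ=-11 ⇒ h* = (8)/11 = 0.7273.

With y'=λy (z=hλ):
  y_{n+1} = y_n + z·[5/8·y_n + 3/8·y_{n+1}] ⇒ (1 − 3/8z)y_{n+1} = (1 + 5/8z)y_n
  R(z) = (1 + 5/8z)/(1 − 3/8z).

Find x<0 with |R(x)|<1.
x=-0.54: |R|=0.5509
R=−1: 1+5/8x = −1+3/8x ⇒ -1/4x=2 ⇒ x=2/(-1/4)=-8.0000
Confirm numerically:
  x=-7.591: |R|=0.97342 <1
  x=-7.154: |R|=0.94257 <1
  x=-3.490: |R|=0.51164 <1
  x=-8.588: |R|=1.03483 >1
  x=-8.451: |R|=1.02704 >1
  x=-8.290: |R|=1.01765 >1
So |R|<1 on (-8.0000, 0).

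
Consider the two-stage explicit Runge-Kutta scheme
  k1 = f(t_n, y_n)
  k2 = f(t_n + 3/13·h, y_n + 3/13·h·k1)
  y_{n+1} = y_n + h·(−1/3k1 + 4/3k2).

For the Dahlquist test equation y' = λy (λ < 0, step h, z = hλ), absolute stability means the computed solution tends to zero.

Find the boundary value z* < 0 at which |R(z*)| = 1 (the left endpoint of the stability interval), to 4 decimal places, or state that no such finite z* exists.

On y'=λy, z=hλ:
  k1=λy_n ⇒ h·k1=z·y_n;  k2=λ(1+3/13z)y_n ⇒ h·k2=z(1+3/13z)y_n
  y_{n+1}/y_n = 1 − 1/3z + 4/3z(1+3/13z) = 1 + z + 4/13z²
  so R(z) = 1 + z + 4/13z².

Boundary: |R(x)|=1, x<0.
x=-1.45: |R|=0.1969
R=1: x+4/13x²=0 ⇒ x=−13/4=-3.2500; min R=1−1/(4·4/13)=0.1875>−1
Confirm numerically:
  x=-2.774: |R|=0.59372 <1
  x=-1.990: |R|=0.22849 <1
  x=-1.749: |R|=0.19223 <1
  x=-1.407: |R|=0.20212 <1
  x=-3.622: |R|=1.41458 >1
  x=-3.614: |R|=1.40477 >1
  x=-3.405: |R|=1.16239 >1
Interval (-3.2500, 0).

left endpoint -3.2500.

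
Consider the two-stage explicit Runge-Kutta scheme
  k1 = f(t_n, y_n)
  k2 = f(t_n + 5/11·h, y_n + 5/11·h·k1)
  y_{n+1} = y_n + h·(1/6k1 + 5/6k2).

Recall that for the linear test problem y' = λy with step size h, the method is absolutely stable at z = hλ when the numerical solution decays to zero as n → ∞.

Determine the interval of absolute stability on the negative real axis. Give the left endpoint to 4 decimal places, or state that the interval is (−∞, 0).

z∈(-2.6400,0).

Test eqn y'=λy, z=hλ:
  k1=λy_n ⇒ h·k1=z·y_n;  k2=λ(1+5/11z)y_n ⇒ h·k2=z(1+5/11z)y_n
  y_{n+1}/y_n = 1 + 1/6z + 5/6z(1+5/11z) = 1 + z + 25/66z²
  R(z) = 1 + z + 25/66z².

Solve |R(x)|<1 on ℝ⁻.
x=-0.36: |R|=0.6891
R=1: x+25/66x²=0 ⇒ x=−66/25=-2.6400; min R=1−1/(4·25/66)=0.3400>−1
Confirm numerically:
  x=-2.554: |R|=0.91680 <1
  x=-2.311: |R|=0.71200 <1
  x=-2.129: |R|=0.58791 <1
  x=-1.336: |R|=0.34010 <1
  x=-3.065: |R|=1.49342 >1
  x=-2.671: |R|=1.03136 >1
Interval (-2.6400, 0).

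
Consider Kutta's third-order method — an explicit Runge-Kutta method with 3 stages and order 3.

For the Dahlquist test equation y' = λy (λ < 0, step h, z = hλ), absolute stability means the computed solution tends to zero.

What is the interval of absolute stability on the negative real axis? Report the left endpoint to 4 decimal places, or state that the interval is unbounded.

(-2.5127, 0).

On y'=λy, z=hλ:
  order 3, 3-stage ⇒ R(z)=1+z+z^2/2+z^3/6
  (e.g. R(-1.4)=0.12267, |R|=0.12267)

Find x<0 with |R(x)|<1.
x=-1.4: |R|=0.1227
|R(-2.25)|=0.6172 |R(-1.11)|=0.2781 |R(-0.8)|=0.4347
Bisect:
  x_lo=-3.4074 |R|=3.1959  x_hi=-0.1613 |R|=0.8510
  mid=-1.78435 |R|=0.13927 →hi
  mid=-2.59590 |R|=1.14205 →lo
  mid=-2.19013 |R|=0.54268 →hi
  mid=-2.39301 |R|=0.81369 →hi
  mid=-2.49446 |R|=0.97018 →hi
  mid=-2.54518 |R|=1.05413 →lo
  mid=-2.51982 |R|=1.01167 →lo
  ...
  [-2.51288,-2.51268] ⇒ x*=-2.5127
So |R|<1 on (-2.5127, 0).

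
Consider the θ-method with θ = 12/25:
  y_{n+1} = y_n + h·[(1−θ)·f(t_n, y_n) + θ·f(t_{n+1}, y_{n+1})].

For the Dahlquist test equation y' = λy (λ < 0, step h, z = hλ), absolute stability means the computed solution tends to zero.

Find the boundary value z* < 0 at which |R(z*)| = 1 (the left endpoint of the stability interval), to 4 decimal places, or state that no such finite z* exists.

Set f=λy, z=hλ:
  y_{n+1} = y_n + z·[13/25·y_n + 12/25·y_{n+1}] ⇒ (1 − 12/25z)y_{n+1} = (1 + 13/25z)y_n
  so R(z) = (1 + 13/25z)/(1 − 12/25z).

Find x<0 with |R(x)|<1.
x=-1.3: |R|=0.1995
R=−1: 1+13/25x = −1+12/25x ⇒ -1/25x=2 ⇒ x=2/(-1/25)=-50.0000
Confirm numerically:
  x=-43.922: |R|=0.98899 <1
  x=-37.203: |R|=0.97286 <1
  x=-29.608: |R|=0.94638 <1
  x=-29.054: |R|=0.94394 <1
  x=-50.543: |R|=1.00086 >1
  x=-50.164: |R|=1.00026 >1
So |R|<1 on (-50.0000, 0).

z* = -50.0000.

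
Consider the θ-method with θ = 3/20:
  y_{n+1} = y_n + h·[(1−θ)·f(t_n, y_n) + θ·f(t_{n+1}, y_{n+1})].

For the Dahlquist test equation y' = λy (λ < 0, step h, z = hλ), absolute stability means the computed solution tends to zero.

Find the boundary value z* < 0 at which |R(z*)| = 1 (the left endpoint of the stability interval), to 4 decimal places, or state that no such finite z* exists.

Test eqn y'=λy, z=hλ:
  y_{n+1} = y_n + z·[17/20·y_n + 3/20·y_{n+1}] ⇒ (1 − 3/20z)y_{n+1} = (1 + 17/20z)y_n
  ⇒ R(z) = (1 + 17/20z)/(1 − 3/20z).

Find x<0 with |R(x)|<1.
x=-0.58: |R|=0.4664
R=−1: 1+17/20x = −1+3/20x ⇒ -7/10x=2 ⇒ x=2/(-7/10)=-2.8571
Confirm numerically:
  x=-2.164: |R|=0.63370 <1
  x=-1.871: |R|=0.46098 <1
  x=-1.575: |R|=0.27401 <1
  x=-1.551: |R|=0.25826 <1
  x=-3.141: |R|=1.13506 >1
  x=-3.101: |R|=1.11651 >1
  x=-2.959: |R|=1.04938 >1
Interval (-2.8571, 0).

left endpoint -2.8571.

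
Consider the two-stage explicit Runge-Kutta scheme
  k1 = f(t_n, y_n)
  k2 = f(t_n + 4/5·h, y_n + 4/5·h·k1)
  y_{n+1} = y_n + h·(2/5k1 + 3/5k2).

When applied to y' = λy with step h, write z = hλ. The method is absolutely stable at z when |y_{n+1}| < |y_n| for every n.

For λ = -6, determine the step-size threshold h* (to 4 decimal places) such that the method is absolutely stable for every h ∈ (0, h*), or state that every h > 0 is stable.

On y'=λy, z=hλ:
  k1=λy_n ⇒ h·k1=z·y_n;  k2=λ(1+4/5z)y_n ⇒ h·k2=z(1+4/5z)y_n
  y_{n+1}/y_n = 1 + 2/5z + 3/5z(1+4/5z) = 1 + z + 12/25z²
  ⇒ R(z) = 1 + z + 12/25z².

Find x<0 with |R(x)|<1.
x=-0.31: |R|=0.7361
R=1: x+12/25x²=0 ⇒ x=−25/12=-2.0833; min R=1−1/(4·12/25)=0.4792>−1
Confirm numerically:
  x=-1.961: |R|=0.88485 <1
  x=-1.416: |R|=0.54643 <1
  x=-1.160: |R|=0.48589 <1
  x=-2.508: |R|=1.51123 >1
  x=-2.374: |R|=1.33122 >1
  x=-2.221: |R|=1.14676 >1
Interval (-2.0833, 0).

(-2.0833,0); λ=-6 ⇒ h* = (25/12)/6 = 0.3472.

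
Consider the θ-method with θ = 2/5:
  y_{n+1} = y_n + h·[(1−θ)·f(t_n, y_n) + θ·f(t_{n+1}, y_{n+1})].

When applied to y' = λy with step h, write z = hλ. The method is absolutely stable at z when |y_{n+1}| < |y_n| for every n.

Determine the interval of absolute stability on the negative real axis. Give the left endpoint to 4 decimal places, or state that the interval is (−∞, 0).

With y'=λy (z=hλ):
  y_{n+1} = y_n + z·[3/5·y_n + 2/5·y_{n+1}] ⇒ (1 − 2/5z)y_{n+1} = (1 + 3/5z)y_n
  so R(z) = (1 + 3/5z)/(1 − 2/5z).

Find x<0 with |R(x)|<1.
x=-0.7: |R|=0.4531
R=−1: 1+3/5x = −1+2/5x ⇒ -1/5x=2 ⇒ x=2/(-1/5)=-10.0000
Confirm numerically:
  x=-7.780: |R|=0.89202 <1
  x=-6.288: |R|=0.78880 <1
  x=-5.877: |R|=0.75391 <1
  x=-5.802: |R|=0.74717 <1
  x=-10.581: |R|=1.02221 >1
  x=-10.163: |R|=1.00644 >1
So |R|<1 on (-10.0000, 0).

z∈(-10.0000,0).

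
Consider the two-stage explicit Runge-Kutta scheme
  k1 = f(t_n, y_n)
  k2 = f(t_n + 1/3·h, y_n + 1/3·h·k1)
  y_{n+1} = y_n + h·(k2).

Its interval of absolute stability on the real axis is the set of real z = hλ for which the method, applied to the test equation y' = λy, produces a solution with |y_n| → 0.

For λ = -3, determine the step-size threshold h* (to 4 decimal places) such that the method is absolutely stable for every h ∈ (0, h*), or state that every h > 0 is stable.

With y'=λy (z=hλ):
  k1=λy_n ⇒ h·k1=z·y_n;  k2=λ(1+1/3z)y_n ⇒ h·k2=z(1+1/3z)y_n
  y_{n+1}/y_n = 1 + z(1+1/3z) = 1 + z + 1/3z²
  ⇒ R(z) = 1 + z + 1/3z².

Find x<0 with |R(x)|<1.
x=-1.29: |R|=0.2647
R=1: x+1/3x²=0 ⇒ x=−3=-3.0000; min R=1−1/(4·1/3)=0.2500>−1
Confirm numerically:
  x=-2.853: |R|=0.86020 <1
  x=-2.835: |R|=0.84407 <1
  x=-2.619: |R|=0.66739 <1
  x=-1.491: |R|=0.25003 <1
  x=-3.444: |R|=1.50971 >1
  x=-3.378: |R|=1.42563 >1
  x=-3.339: |R|=1.37731 >1
Stable set (-3.0000, 0).

(-3.0000,0); λ=-3 ⇒ h* = (3)/3 = 1.0000.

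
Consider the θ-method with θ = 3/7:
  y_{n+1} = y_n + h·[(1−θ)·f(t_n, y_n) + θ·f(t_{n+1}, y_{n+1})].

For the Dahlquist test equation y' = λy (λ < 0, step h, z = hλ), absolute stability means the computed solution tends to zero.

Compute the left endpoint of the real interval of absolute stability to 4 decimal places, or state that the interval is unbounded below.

Test eqn y'=λy, z=hλ:
  y_{n+1} = y_n + z·[4/7·y_n + 3/7·y_{n+1}] ⇒ (1 − 3/7z)y_{n+1} = (1 + 4/7z)y_n
  ⇒ R(z) = (1 + 4/7z)/(1 − 3/7z).

Solve |R(x)|<1 on ℝ⁻.
x=-0.6: |R|=0.5227
R=−1: 1+4/7x = −1+3/7x ⇒ -1/7x=2 ⇒ x=2/(-1/7)=-14.0000
Confirm numerically:
  x=-12.702: |R|=0.97122 <1
  x=-11.666: |R|=0.94443 <1
  x=-7.592: |R|=0.78479 <1
  x=-7.025: |R|=0.75156 <1
  x=-14.308: |R|=1.00617 >1
  x=-14.113: |R|=1.00229 >1
So |R|<1 on (-14.0000, 0).

left endpoint -14.0000.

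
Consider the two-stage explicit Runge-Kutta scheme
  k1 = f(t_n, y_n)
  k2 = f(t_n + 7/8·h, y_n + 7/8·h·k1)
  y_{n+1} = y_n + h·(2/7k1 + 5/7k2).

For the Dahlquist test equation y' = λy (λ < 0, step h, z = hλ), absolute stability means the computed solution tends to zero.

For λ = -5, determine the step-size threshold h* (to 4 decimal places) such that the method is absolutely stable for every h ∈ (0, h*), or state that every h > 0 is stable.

(-1.6000,0); λ=-5 ⇒ h* = (8/5)/5 = 0.3200.

Set f=λy, z=hλ:
  k1=λy_n ⇒ h·k1=z·y_n;  k2=λ(1+7/8z)y_n ⇒ h·k2=z(1+7/8z)y_n
  y_{n+1}/y_n = 1 + 2/7z + 5/7z(1+7/8z) = 1 + z + 5/8z²
  ⇒ R(z) = 1 + z + 5/8z².

Boundary: |R(x)|=1, x<0.
x=-1.25: |R|=0.7266
R=1: x+5/8x²=0 ⇒ x=−8/5=-1.6000; min R=1−1/(4·5/8)=0.6000>−1
Confirm numerically:
  x=-1.295: |R|=0.75314 <1
  x=-1.035: |R|=0.63452 <1
  x=-0.926: |R|=0.60992 <1
  x=-0.842: |R|=0.60110 <1
  x=-2.176: |R|=1.78336 >1
  x=-2.031: |R|=1.54710 >1
  x=-1.921: |R|=1.38540 >1
Stable set (-1.6000, 0).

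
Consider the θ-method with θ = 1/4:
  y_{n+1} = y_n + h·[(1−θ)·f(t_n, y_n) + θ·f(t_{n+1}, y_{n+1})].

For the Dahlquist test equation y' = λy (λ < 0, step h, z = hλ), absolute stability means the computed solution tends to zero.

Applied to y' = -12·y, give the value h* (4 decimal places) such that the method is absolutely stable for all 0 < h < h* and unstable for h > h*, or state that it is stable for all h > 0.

(-4.0000,0); λ=-12 ⇒ h* = (4)/12 = 0.3333.

On y'=λy, z=hλ:
  y_{n+1} = y_n + z·[3/4·y_n + 1/4·y_{n+1}] ⇒ (1 − 1/4z)y_{n+1} = (1 + 3/4z)y_n
  Hence R(z) = (1 + 3/4z)/(1 − 1/4z).

Find x<0 with |R(x)|<1.
x=-0.62: |R|=0.4632
R=−1: 1+3/4x = −1+1/4x ⇒ -1/2x=2 ⇒ x=2/(-1/2)=-4.0000
Confirm numerically:
  x=-3.602: |R|=0.89529 <1
  x=-1.806: |R|=0.24423 <1
  x=-1.725: |R|=0.20524 <1
  x=-1.678: |R|=0.18211 <1
  x=-4.454: |R|=1.10740 >1
  x=-4.207: |R|=1.05044 >1
  x=-4.098: |R|=1.02420 >1
Stable set (-4.0000, 0).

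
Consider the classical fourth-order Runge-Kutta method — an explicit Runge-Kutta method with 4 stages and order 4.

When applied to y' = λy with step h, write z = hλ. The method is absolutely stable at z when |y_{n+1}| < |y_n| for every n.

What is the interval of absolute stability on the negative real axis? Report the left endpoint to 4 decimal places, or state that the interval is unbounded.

On y'=λy, z=hλ:
  order 4, 4-stage ⇒ R(z)=1+z+z^2/2+z^3/6+z^4/24
  (e.g. R(-0.47)=0.62518, |R|=0.62518)

Find x<0 with |R(x)|<1.
x=-0.47: |R|=0.6252
|R(-2.33)|=0.5043 |R(-1.99)|=0.3300 |R(-1.95)|=0.3179
Bisect:
  x_lo=-3.2449 |R|=1.9449  x_hi=-0.2447 |R|=0.7829
  mid=-1.74483 |R|=0.27824 →hi
  mid=-2.49489 |R|=0.64345 →hi
  mid=-2.86991 |R|=1.13526 →lo
  mid=-2.68240 |R|=0.85563 →hi
  mid=-2.77616 |R|=0.98631 →hi
  mid=-2.82303 |R|=1.05841 →lo
  mid=-2.79959 |R|=1.02178 →lo
  mid=-2.78788 |R|=1.00390 →lo
  ...
  [-2.78531,-2.78513] ⇒ x*=-2.7853
Stable set (-2.7853, 0).

z∈(-2.7853,0).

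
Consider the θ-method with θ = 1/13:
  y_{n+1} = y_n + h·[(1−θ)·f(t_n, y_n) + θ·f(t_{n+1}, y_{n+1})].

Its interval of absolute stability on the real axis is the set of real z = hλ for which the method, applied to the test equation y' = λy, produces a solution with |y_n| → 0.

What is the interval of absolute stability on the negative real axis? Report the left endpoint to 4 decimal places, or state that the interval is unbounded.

(-2.3636, 0).

On y'=λy, z=hλ:
  y_{n+1} = y_n + z·[12/13·y_n + 1/13·y_{n+1}] ⇒ (1 − 1/13z)y_{n+1} = (1 + 12/13z)y_n
  so R(z) = (1 + 12/13z)/(1 − 1/13z).

Boundary: |R(x)|=1, x<0.
x=-0.34: |R|=0.6687
R=−1: 1+12/13x = −1+1/13x ⇒ -11/13x=2 ⇒ x=2/(-11/13)=-2.3636
Confirm numerically:
  x=-1.318: |R|=0.19668 <1
  x=-1.231: |R|=0.12452 <1
  x=-1.179: |R|=0.08096 <1
  x=-2.825: |R|=1.32070 >1
  x=-2.401: |R|=1.02669 >1
  x=-2.384: |R|=1.01456 >1
Stable set (-2.3636, 0).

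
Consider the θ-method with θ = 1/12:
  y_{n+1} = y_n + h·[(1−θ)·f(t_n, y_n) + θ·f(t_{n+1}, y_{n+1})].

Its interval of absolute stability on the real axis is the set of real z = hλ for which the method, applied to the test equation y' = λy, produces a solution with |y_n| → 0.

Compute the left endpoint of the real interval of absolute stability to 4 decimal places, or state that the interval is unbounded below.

z* = -2.4000.

On y'=λy, z=hλ:
  y_{n+1} = y_n + z·[11/12·y_n + 1/12·y_{n+1}] ⇒ (1 − 1/12z)y_{n+1} = (1 + 11/12z)y_n
  ⇒ R(z) = (1 + 11/12z)/(1 − 1/12z).

Solve |R(x)|<1 on ℝ⁻.
x=-1.8: |R|=0.5652
R=−1: 1+11/12x = −1+1/12x ⇒ -5/6x=2 ⇒ x=2/(-5/6)=-2.4000
Confirm numerically:
  x=-1.553: |R|=0.37505 <1
  x=-1.299: |R|=0.17212 <1
  x=-1.042: |R|=0.04125 <1
  x=-2.865: |R|=1.31282 >1
  x=-2.597: |R|=1.13496 >1
So |R|<1 on (-2.4000, 0).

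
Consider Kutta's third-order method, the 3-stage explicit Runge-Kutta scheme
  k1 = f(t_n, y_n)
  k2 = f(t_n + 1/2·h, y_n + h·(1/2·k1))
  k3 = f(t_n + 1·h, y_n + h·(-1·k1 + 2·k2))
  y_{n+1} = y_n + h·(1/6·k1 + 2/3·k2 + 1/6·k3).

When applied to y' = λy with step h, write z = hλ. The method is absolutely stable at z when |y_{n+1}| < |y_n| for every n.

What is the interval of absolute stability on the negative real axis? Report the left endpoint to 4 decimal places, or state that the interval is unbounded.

(-2.5127, 0).

On y'=λy, z=hλ:
  order 3, 3-stage ⇒ R(z)=1+z+z^2/2+z^3/6
  (e.g. R(-1.6)=-0.00267, |R|=0.00267)

Solve |R(x)|<1 on ℝ⁻.
x=-1.6: |R|=0.0027
|R(-1.43)|=0.1051 |R(-1.08)|=0.2932 |R(-0.92)|=0.3734
Bisect:
  x_lo=-3.0908 |R|=2.2352  x_hi=-0.3612 |R|=0.6962
  mid=-1.72598 |R|=0.09343 →hi
  mid=-2.40836 |R|=0.83643 →hi
  mid=-2.74956 |R|=1.43400 →lo
  mid=-2.57896 |R|=1.11224 →lo
  mid=-2.49366 |R|=0.96890 →hi
  mid=-2.53631 |R|=1.03917 →lo
  mid=-2.51499 |R|=1.00369 →lo
  mid=-2.50432 |R|=0.98621 →hi
  ...
  [-2.51282,-2.51265] ⇒ x*=-2.5127
So |R|<1 on (-2.5127, 0).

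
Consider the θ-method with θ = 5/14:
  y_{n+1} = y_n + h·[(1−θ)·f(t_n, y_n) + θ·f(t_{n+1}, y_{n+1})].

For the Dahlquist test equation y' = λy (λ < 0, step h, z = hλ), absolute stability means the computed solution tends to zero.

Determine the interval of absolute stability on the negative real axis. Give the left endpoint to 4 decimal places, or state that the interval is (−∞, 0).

z∈(-7.0000,0).

Test eqn y'=λy, z=hλ:
  y_{n+1} = y_n + z·[9/14·y_n + 5/14·y_{n+1}] ⇒ (1 − 5/14z)y_{n+1} = (1 + 9/14z)y_n
  R(z) = (1 + 9/14z)/(1 − 5/14z).

Boundary: |R(x)|=1, x<0.
x=-1.3: |R|=0.1122
R=−1: 1+9/14x = −1+5/14x ⇒ -2/7x=2 ⇒ x=2/(-2/7)=-7.0000
Confirm numerically:
  x=-6.457: |R|=0.95307 <1
  x=-6.390: |R|=0.94690 <1
  x=-5.625: |R|=0.86944 <1
  x=-3.738: |R|=0.60086 <1
  x=-7.446: |R|=1.03482 >1
  x=-7.411: |R|=1.03220 >1
  x=-7.212: |R|=1.01694 >1
So |R|<1 on (-7.0000, 0).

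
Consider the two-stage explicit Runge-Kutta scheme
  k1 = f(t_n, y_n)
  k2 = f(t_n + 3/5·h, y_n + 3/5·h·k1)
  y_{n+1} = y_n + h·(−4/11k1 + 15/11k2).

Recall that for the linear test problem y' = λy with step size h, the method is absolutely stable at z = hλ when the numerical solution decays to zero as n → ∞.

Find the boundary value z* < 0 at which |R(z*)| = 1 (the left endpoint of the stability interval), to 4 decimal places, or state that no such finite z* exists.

z* = -1.2222.

On y'=λy, z=hλ:
  k1=λy_n ⇒ h·k1=z·y_n;  k2=λ(1+3/5z)y_n ⇒ h·k2=z(1+3/5z)y_n
  y_{n+1}/y_n = 1 − 4/11z + 15/11z(1+3/5z) = 1 + z + 9/11z²
  R(z) = 1 + z + 9/11z².

Find x<0 with |R(x)|<1.
x=-1.12: |R|=0.9063
R=1: x+9/11x²=0 ⇒ x=−11/9=-1.2222; min R=1−1/(4·9/11)=0.6944>−1
Confirm numerically:
  x=-1.031: |R|=0.83870 <1
  x=-0.944: |R|=0.78511 <1
  x=-0.600: |R|=0.69455 <1
  x=-0.551: |R|=0.69740 <1
  x=-1.745: |R|=1.74638 >1
  x=-1.327: |R|=1.11376 >1
Interval (-1.2222, 0).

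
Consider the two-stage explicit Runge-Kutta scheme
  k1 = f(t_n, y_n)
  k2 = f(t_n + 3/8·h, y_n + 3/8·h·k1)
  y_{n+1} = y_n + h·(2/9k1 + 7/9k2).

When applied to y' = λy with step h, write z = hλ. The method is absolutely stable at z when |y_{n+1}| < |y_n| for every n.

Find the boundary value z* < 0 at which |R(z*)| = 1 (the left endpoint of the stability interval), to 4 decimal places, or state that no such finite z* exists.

On y'=λy, z=hλ:
  k1=λy_n ⇒ h·k1=z·y_n;  k2=λ(1+3/8z)y_n ⇒ h·k2=z(1+3/8z)y_n
  y_{n+1}/y_n = 1 + 2/9z + 7/9z(1+3/8z) = 1 + z + 7/24z²
  R(z) = 1 + z + 7/24z².

Solve |R(x)|<1 on ℝ⁻.
x=-0.45: |R|=0.6091
R=1: x+7/24x²=0 ⇒ x=−24/7=-3.4286; min R=1−1/(4·7/24)=0.1429>−1
Confirm numerically:
  x=-3.038: |R|=0.65392 <1
  x=-2.624: |R|=0.38423 <1
  x=-1.778: |R|=0.14404 <1
  x=-3.749: |R|=1.35038 >1
  x=-3.537: |R|=1.11186 >1
Stable set (-3.4286, 0).

left endpoint -3.4286.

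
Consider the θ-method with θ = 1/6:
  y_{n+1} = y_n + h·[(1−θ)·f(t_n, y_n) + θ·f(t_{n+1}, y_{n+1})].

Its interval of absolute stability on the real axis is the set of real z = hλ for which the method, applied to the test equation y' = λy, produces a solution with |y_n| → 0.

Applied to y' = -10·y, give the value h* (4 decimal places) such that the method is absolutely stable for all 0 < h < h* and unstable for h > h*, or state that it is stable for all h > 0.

Set f=λy, z=hλ:
  y_{n+1} = y_n + z·[5/6·y_n + 1/6·y_{n+1}] ⇒ (1 − 1/6z)y_{n+1} = (1 + 5/6z)y_n
  ⇒ R(z) = (1 + 5/6z)/(1 − 1/6z).

Solve |R(x)|<1 on ℝ⁻.
x=-1.44: |R|=0.1613
R=−1: 1+5/6x = −1+1/6x ⇒ -2/3x=2 ⇒ x=2/(-2/3)=-3.0000
Confirm numerically:
  x=-2.552: |R|=0.79046 <1
  x=-2.080: |R|=0.54455 <1
  x=-1.738: |R|=0.34764 <1
  x=-3.435: |R|=1.18442 >1
  x=-3.064: |R|=1.02824 >1
Stable set (-3.0000, 0).

(-3.0000,0); λ=-10 ⇒ h* = (3)/10 = 0.3000.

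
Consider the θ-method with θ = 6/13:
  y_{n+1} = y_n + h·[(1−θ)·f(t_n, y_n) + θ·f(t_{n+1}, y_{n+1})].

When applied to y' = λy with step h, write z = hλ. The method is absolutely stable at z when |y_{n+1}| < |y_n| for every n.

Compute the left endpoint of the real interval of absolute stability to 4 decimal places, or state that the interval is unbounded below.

Test eqn y'=λy, z=hλ:
  y_{n+1} = y_n + z·[7/13·y_n + 6/13·y_{n+1}] ⇒ (1 − 6/13z)y_{n+1} = (1 + 7/13z)y_n
  Hence R(z) = (1 + 7/13z)/(1 − 6/13z).

Find x<0 with |R(x)|<1.
x=-1.3: |R|=0.1875
R=−1: 1+7/13x = −1+6/13x ⇒ -1/13x=2 ⇒ x=2/(-1/13)=-26.0000
Confirm numerically:
  x=-22.209: |R|=0.97408 <1
  x=-19.529: |R|=0.95029 <1
  x=-17.352: |R|=0.92616 <1
  x=-26.582: |R|=1.00337 >1
  x=-26.539: |R|=1.00313 >1
Interval (-26.0000, 0).

left endpoint -26.0000.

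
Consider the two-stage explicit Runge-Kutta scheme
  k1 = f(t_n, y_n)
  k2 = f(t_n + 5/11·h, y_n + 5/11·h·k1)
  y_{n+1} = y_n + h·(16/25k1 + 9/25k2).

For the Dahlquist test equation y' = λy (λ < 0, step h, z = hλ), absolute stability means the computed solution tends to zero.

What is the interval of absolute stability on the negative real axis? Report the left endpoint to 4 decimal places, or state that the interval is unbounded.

On y'=λy, z=hλ:
  k1=λy_n ⇒ h·k1=z·y_n;  k2=λ(1+5/11z)y_n ⇒ h·k2=z(1+5/11z)y_n
  y_{n+1}/y_n = 1 + 16/25z + 9/25z(1+5/11z) = 1 + z + 9/55z²
  so R(z) = 1 + z + 9/55z².

Need |R(x)|<1, x<0.
x=-1.09: |R|=0.1044
R=1: x+9/55x²=0 ⇒ x=−55/9=-6.1111; min R=1−1/(4·9/55)=-0.5278>−1
Confirm numerically:
  x=-6.012: |R|=0.90250 <1
  x=-5.013: |R|=0.09921 <1
  x=-3.667: |R|=0.46660 <1
  x=-6.437: |R|=1.34327 >1
  x=-6.170: |R|=1.05946 >1
Interval (-6.1111, 0).

z∈(-6.1111,0).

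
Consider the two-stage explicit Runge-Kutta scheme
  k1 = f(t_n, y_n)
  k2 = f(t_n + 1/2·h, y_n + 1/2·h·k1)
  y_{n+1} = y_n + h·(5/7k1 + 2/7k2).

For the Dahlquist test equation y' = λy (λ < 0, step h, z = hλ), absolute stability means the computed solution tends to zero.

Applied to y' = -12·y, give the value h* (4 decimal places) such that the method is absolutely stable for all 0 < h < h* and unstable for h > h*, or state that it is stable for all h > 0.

(-7.0000,0); λ=-12 ⇒ h* = (7)/12 = 0.5833.

Set f=λy, z=hλ:
  k1=λy_n ⇒ h·k1=z·y_n;  k2=λ(1+1/2z)y_n ⇒ h·k2=z(1+1/2z)y_n
  y_{n+1}/y_n = 1 + 5/7z + 2/7z(1+1/2z) = 1 + z + 1/7z²
  so R(z) = 1 + z + 1/7z².

Need |R(x)|<1, x<0.
x=-1.65: |R|=0.2611
R=1: x+1/7x²=0 ⇒ x=−7=-7.0000; min R=1−1/(4·1/7)=-0.7500>−1
Confirm numerically:
  x=-6.773: |R|=0.78036 <1
  x=-5.043: |R|=0.40988 <1
  x=-4.229: |R|=0.67408 <1
  x=-7.585: |R|=1.63389 >1
  x=-7.069: |R|=1.06968 >1
  x=-7.035: |R|=1.03517 >1
Stable set (-7.0000, 0).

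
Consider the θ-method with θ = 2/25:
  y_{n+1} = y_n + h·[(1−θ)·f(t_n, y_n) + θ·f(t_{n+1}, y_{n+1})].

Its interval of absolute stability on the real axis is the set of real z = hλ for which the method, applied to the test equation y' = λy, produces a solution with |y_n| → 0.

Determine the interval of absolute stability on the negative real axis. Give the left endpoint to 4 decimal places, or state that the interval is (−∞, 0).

(-2.3810, 0).

Set f=λy, z=hλ:
  y_{n+1} = y_n + z·[23/25·y_n + 2/25·y_{n+1}] ⇒ (1 − 2/25z)y_{n+1} = (1 + 23/25z)y_n
  Hence R(z) = (1 + 23/25z)/(1 − 2/25z).

Boundary: |R(x)|=1, x<0.
x=-1.37: |R|=0.2347
R=−1: 1+23/25x = −1+2/25x ⇒ -21/25x=2 ⇒ x=2/(-21/25)=-2.3810
Confirm numerically:
  x=-1.910: |R|=0.65684 <1
  x=-1.750: |R|=0.53509 <1
  x=-1.088: |R|=0.00088 <1
  x=-2.757: |R|=1.25880 >1
  x=-2.710: |R|=1.22715 >1
  x=-2.651: |R|=1.18715 >1
Stable set (-2.3810, 0).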